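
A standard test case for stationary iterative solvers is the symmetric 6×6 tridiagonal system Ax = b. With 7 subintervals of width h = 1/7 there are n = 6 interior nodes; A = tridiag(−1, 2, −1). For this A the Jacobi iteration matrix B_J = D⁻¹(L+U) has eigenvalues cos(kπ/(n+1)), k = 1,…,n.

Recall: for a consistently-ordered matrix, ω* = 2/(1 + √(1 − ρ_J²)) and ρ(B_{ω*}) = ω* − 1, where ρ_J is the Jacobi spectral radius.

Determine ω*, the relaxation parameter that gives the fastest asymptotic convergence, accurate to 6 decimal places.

B_J for the 6×6 system has eigenvalues cos(kπ/7); ρ_J = cos(π/7) = 0.900969.
√(1 − cos²(π/7)) = sin(π/7) ≈ 0.4338837.
ω* = 2/(1 + 0.4338837) = 2/1.4338837 = 1.394813.
and ρ(B_{ω*}) = 1.394813 − 1 = 0.394813.

ω* = 1.394813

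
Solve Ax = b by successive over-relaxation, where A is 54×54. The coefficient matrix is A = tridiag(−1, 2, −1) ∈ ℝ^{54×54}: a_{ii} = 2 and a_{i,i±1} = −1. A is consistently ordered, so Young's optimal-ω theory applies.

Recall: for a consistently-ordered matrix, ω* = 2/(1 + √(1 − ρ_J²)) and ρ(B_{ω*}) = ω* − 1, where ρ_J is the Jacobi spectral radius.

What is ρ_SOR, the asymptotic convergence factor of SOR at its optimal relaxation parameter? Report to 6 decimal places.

ρ_SOR = 0.891989

[ρ_J] n=54: ρ(B_J) = cos(π/(n+1)) = cos(π/55) = 0.998369.
1 − cos²(π/55) = sin²(π/55) ⇒ √(1−ρ_J²) = sin(π/55) = 0.0570888.
ω* = 2 / (1 + 0.0570888) = 2 / 1.0570888 ≈ 1.891989.
At ω = 1.891989 every |λ(B_ω)| = ω−1, so ρ_SOR = 0.891989.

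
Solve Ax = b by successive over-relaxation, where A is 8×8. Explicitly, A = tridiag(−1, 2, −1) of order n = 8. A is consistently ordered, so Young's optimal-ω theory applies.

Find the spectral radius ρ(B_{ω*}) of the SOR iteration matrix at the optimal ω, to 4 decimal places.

½·tridiag(1,0,1) at n=8: λ_k = cos(kπ/9); max |λ| at k=1 ⇒ ρ_J = cos(π/9) ≈ 0.9397.
√(1−ρ_J²) = |sin(π/9)| = 0.34202
Then 2/(1+√(1−ρ_J²)) = 2/(1+0.34202); ω* = 2/1.34202 = 1.4903.
ρ(B_{ω*}) = ω*−1 = 0.4903

ρ_SOR = 0.4903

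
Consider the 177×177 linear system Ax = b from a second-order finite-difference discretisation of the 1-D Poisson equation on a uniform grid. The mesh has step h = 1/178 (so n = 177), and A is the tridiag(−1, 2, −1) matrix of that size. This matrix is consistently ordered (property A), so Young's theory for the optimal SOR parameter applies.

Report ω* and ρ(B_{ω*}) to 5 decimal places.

With n=177, ρ(Jacobi) = cos(π/178) = 0.99984.
√(1−ρ_J²) = |sin(π/178)| = 0.017648
Young: ω* = 2/(1+√(1−ρ_J²)) = 2/(1+0.017648) = 2/1.017648 = 1.96532.
ρ_SOR = ω* − 1 = 1.96532 − 1 = 0.96532.

ω* = 1.96532, ρ_SOR = 0.96532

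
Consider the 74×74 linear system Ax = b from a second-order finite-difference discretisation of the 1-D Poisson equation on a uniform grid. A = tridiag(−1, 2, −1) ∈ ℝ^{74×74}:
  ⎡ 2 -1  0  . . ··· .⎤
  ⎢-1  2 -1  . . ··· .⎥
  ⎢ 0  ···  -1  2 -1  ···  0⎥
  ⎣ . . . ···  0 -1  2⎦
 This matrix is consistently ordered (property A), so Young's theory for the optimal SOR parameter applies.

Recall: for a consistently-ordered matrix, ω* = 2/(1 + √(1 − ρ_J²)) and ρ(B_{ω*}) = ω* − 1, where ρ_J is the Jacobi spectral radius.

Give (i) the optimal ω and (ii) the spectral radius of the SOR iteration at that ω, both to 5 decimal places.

ω* = 1.91961, ρ_SOR = 0.91961

n=74: λ(B_J) = 1 − λ(A)/2 = cos(kπ/75); k=1 gives ρ_J = 0.99912.
√(1−ρ_J²) = |sin(π/75)| = 0.041876
Then 2/(1+√(1−ρ_J²)) = 2/(1+0.041876); ω* = 2/1.041876 = 1.91961.
and ρ(B_{ω*}) = 1.91961 − 1 = 0.91961.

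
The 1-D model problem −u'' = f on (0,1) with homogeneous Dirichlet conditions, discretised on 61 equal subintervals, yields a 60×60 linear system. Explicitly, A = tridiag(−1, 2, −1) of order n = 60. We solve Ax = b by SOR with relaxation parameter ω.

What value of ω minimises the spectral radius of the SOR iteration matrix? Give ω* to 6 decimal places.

ω* = 1.902083

With n=60, ρ(Jacobi) = cos(π/61) = 0.998674.
√(1−ρ_J²) simplifies to sin(π/61) = 0.0514788.
[ω*] 2 ÷ (1 + 0.0514788) = 2 ÷ 1.0514788 = 1.902083.
[ρ_SOR] ω* − 1 = 0.902083.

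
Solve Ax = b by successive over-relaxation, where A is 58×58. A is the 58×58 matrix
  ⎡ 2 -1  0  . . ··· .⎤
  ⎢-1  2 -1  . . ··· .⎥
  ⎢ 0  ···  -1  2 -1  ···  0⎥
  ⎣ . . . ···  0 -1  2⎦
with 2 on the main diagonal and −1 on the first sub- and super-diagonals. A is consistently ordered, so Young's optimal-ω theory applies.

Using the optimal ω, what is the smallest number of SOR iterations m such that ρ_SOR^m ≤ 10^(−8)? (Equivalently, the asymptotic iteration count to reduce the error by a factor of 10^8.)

[ρ_J] n=58: ρ(B_J) = cos(π/(n+1)) = cos(π/59) = 0.9985827.
root = sin(π/59) = 0.0532222  (since 1−cos² = sin²).
Then 2/(1+√(1−ρ_J²)) = 2/(1+0.0532222); ω* = 2/1.0532222 = 1.8989345.
Hence ρ(B_{ω*}) = 1.8989345 − 1 = 0.8989345.
8·ln10 = 18.4207; −ln(0.8989345) = 0.106545; m = ⌈18.4207/0.106545⌉ = ⌈172.891⌉ = 173.

m = 173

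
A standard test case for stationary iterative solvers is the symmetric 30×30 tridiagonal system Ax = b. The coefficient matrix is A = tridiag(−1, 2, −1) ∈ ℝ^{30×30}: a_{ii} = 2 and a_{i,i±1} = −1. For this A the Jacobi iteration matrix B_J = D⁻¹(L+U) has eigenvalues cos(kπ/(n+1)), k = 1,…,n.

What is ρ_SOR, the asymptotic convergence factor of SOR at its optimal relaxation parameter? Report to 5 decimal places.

[ρ_J] n=30: ρ(B_J) = cos(π/(n+1)) = cos(π/31) = 0.99487.
√(1−ρ_J²) simplifies to sin(π/31) = 0.101168.
ω* = 2/(1+0.101168) = 1.81625
and ρ(B_{ω*}) = 1.81625 − 1 = 0.81625.

ρ_SOR = 0.81625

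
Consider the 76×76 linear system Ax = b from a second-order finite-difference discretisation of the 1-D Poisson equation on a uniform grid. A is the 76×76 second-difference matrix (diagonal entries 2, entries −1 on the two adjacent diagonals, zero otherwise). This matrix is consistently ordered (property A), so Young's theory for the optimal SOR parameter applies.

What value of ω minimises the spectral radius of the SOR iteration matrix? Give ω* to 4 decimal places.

ρ_J = max_k |cos(kπ/77)| = cos(π/77) = 0.9992
root = sin(π/77) = 0.04079  (since 1−cos² = sin²).
Young: ω* = 2/(1+√(1−ρ_J²)) = 2/(1+0.04079) = 2/1.04079 = 1.9216.
[ρ_SOR] ω* − 1 = 0.9216.

ω* = 1.9216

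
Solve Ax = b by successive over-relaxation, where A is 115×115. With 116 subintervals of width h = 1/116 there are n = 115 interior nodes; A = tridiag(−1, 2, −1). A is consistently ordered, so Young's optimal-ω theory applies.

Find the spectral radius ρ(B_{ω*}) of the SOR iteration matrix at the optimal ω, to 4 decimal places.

ρ_SOR = 0.9473

B_J for the 115×115 system has eigenvalues cos(kπ/116); ρ_J = cos(π/116) = 0.9996.
1 − cos²(π/116) = sin²(π/116) ⇒ √(1−ρ_J²) = sin(π/116) = 0.02708.
ω* = 2/(1 + 0.02708) = 2/1.02708 = 1.9473.
At ω = 1.9473 every |λ(B_ω)| = ω−1, so ρ_SOR = 0.9473.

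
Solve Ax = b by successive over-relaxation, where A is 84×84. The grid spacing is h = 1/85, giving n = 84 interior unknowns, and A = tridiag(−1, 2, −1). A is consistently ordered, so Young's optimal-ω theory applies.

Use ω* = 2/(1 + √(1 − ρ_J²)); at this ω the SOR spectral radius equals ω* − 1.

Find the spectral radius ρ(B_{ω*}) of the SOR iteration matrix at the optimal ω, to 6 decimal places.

B_J for the 84×84 system has eigenvalues cos(kπ/85); ρ_J = cos(π/85) = 0.999317.
1 − cos²(π/85) = sin²(π/85) ⇒ √(1−ρ_J²) = sin(π/85) = 0.0369515.
ω* = 2 / (1 + 0.0369515) = 2 / 1.0369515 ≈ 1.928731.
At ω = 1.928731 every |λ(B_ω)| = ω−1, so ρ_SOR = 0.928731.

ρ_SOR = 0.928731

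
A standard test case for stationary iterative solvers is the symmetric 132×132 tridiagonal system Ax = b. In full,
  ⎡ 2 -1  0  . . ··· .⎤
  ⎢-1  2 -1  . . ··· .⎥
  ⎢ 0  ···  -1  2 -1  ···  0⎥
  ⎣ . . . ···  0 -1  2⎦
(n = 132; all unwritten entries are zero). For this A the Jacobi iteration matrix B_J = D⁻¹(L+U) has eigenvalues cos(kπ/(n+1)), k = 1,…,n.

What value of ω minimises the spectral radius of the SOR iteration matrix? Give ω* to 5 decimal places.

n=132: λ(B_J) = 1 − λ(A)/2 = cos(kπ/133); k=1 gives ρ_J = 0.99972.
1 − cos²(π/133) = sin²(π/133) ⇒ √(1−ρ_J²) = sin(π/133) = 0.023619.
Then 2/(1+√(1−ρ_J²)) = 2/(1+0.023619); ω* = 2/1.023619 = 1.95385.
ρ(B_{ω*}) = ω*−1 = 0.95385

ω* = 1.95385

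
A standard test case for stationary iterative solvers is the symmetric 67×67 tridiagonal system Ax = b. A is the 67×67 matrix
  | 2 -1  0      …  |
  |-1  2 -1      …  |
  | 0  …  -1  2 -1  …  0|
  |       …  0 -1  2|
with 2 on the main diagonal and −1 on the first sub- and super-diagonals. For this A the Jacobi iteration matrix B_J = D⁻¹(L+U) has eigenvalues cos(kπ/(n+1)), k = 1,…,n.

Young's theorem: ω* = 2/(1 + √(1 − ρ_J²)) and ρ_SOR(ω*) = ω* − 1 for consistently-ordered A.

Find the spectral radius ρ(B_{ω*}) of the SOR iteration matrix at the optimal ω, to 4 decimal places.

ρ_SOR = 0.9117

B_J for the 67×67 system has eigenvalues cos(kπ/68); ρ_J = cos(π/68) = 0.9989.
√(1−ρ_J²) = |sin(π/68)| = 0.04618
ω* = 2 / (1 + 0.04618) = 2 / 1.04618 ≈ 1.9117.
ρ_SOR = ω* − 1 = 1.9117 − 1 = 0.9117.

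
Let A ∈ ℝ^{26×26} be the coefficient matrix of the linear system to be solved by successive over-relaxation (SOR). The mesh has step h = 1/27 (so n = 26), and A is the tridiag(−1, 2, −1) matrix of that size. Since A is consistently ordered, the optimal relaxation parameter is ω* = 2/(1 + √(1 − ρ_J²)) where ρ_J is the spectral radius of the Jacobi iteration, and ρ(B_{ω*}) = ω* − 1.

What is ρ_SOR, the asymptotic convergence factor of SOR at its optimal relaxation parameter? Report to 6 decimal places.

B_J for the 26×26 system has eigenvalues cos(kπ/27); ρ_J = cos(π/27) = 0.993238.
root = sin(π/27) = 0.1160929  (since 1−cos² = sin²).
ω* = 2 / (1 + 0.1160929) = 2 / 1.1160929 ≈ 1.791966.
[ρ_SOR] ω* − 1 = 0.791966.

ρ_SOR = 0.791966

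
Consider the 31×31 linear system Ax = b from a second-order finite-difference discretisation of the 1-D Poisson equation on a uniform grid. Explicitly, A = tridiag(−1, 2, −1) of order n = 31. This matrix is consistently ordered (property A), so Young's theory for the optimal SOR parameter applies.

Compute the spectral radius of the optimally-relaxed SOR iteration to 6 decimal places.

ρ_J = max_k |cos(kπ/32)| = cos(π/32) = 0.995185
√(1−ρ_J²) = |sin(π/32)| = 0.0980171
Then 2/(1+√(1−ρ_J²)) = 2/(1+0.0980171); ω* = 2/1.0980171 = 1.821465.
Hence ρ(B_{ω*}) = 1.821465 − 1 = 0.821465.

ρ_SOR = 0.821465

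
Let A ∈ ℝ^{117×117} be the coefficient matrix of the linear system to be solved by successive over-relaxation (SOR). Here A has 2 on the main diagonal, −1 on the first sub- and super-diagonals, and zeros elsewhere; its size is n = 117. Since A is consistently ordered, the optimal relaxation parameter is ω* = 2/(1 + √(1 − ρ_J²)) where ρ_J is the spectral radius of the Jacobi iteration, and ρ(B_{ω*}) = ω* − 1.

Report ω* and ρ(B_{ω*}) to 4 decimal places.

ω* = 1.9481, ρ_SOR = 0.9481

½·tridiag(1,0,1) at n=117: λ_k = cos(kπ/118); max |λ| at k=1 ⇒ ρ_J = cos(π/118) ≈ 0.9996.
√(1 − cos²(π/118)) = sin(π/118) ≈ 0.02662.
ω* = 2/(1+0.02662) = 1.9481
At ω = 1.9481 every |λ(B_ω)| = ω−1, so ρ_SOR = 0.9481.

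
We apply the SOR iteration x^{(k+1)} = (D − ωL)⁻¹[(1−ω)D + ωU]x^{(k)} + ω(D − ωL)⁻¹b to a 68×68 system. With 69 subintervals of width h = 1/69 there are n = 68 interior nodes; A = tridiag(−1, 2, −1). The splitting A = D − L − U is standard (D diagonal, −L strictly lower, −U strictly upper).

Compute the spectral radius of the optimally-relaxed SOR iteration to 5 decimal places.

B_J for the 68×68 system has eigenvalues cos(kπ/69); ρ_J = cos(π/69) = 0.99896.
√(1−ρ_J²) simplifies to sin(π/69) = 0.045515.
Then 2/(1+√(1−ρ_J²)) = 2/(1+0.045515); ω* = 2/1.045515 = 1.91293.
ρ_SOR = ω* − 1 ≈ 0.91293.

ρ_SOR = 0.91293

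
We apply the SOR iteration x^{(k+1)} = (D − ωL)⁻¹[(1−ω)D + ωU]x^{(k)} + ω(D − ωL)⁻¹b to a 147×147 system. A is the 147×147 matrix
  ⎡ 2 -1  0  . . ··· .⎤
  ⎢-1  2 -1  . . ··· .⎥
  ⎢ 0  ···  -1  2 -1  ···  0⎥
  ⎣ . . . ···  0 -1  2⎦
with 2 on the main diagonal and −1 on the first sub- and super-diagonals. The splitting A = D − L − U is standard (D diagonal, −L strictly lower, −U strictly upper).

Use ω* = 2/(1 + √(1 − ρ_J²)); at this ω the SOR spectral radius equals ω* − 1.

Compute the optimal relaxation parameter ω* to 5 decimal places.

ω* = 1.95843

ρ_J = max_k |cos(kπ/148)| = cos(π/148) = 0.99977
root = sin(π/148) = 0.021225  (since 1−cos² = sin²).
ω* = 2 / (1 + 0.021225) = 2 / 1.021225 ≈ 1.95843.
Hence ρ(B_{ω*}) = 1.95843 − 1 = 0.95843.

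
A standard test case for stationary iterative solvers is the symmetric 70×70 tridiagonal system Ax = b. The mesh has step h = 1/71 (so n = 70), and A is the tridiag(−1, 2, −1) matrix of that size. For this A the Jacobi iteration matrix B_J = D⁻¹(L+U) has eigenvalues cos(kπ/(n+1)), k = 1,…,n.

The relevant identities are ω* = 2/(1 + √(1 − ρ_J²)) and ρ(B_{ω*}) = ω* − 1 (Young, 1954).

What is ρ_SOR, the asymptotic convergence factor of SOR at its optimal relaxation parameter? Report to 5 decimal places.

ρ_J = max_k |cos(kπ/71)| = cos(π/71) = 0.99902
√(1−ρ_J²) simplifies to sin(π/71) = 0.044233.
ω* = 2 / (1 + 0.044233) = 2 / 1.044233 ≈ 1.91528.
Hence ρ(B_{ω*}) = 1.91528 − 1 = 0.91528.

ρ_SOR = 0.91528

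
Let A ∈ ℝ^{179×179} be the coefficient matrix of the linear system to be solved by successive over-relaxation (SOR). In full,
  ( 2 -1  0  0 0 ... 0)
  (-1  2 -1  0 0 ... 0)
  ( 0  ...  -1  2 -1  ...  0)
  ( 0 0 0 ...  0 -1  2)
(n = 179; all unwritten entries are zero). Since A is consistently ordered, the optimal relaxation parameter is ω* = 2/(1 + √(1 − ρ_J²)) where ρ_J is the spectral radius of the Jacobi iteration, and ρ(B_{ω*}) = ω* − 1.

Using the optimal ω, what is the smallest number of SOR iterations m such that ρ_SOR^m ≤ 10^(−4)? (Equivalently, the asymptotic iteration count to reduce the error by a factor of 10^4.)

spectrum of D⁻¹(L+U) = {cos(kπ/180) : 1≤k≤179}; ρ_J = cos(π/180) = 0.9998477.
√(1−ρ_J²) = |sin(π/180)| = 0.0174524
ω* = 2/(1+0.0174524) = 1.9656939
ρ_SOR = ω* − 1 ≈ 0.9656939.
(0.9656939)^m ≤ 10^{−4}  ⇒  m·ln(0.9656939) ≤ −4·ln10  ⇒  m ≥ 263.843  ⇒  m = 264

m = 264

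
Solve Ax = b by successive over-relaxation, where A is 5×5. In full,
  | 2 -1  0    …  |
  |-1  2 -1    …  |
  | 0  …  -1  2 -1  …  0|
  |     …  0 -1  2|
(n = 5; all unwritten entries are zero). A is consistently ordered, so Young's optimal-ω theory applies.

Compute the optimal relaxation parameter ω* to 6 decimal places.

ω* = 1.333333

n=5: λ(B_J) = 1 − λ(A)/2 = cos(kπ/6); k=1 gives ρ_J = 0.866025.
1 − cos²(π/6) = sin²(π/6) ⇒ √(1−ρ_J²) = sin(π/6) = 0.5000000.
So ω* = 2/1.5000000 = 1.333333 (Young).
and ρ(B_{ω*}) = 1.333333 − 1 = 0.333333.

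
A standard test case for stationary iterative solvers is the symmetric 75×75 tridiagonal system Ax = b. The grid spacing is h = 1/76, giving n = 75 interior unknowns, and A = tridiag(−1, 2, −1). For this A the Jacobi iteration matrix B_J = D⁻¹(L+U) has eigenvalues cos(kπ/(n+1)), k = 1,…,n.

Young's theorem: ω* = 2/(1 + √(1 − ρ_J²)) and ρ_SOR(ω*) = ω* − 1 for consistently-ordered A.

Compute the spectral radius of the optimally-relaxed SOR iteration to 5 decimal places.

B_J for the 75×75 system has eigenvalues cos(kπ/76); ρ_J = cos(π/76) = 0.99915.
√(1−ρ_J²) = |sin(π/76)| = 0.041325
Young: ω* = 2/(1+√(1−ρ_J²)) = 2/(1+0.041325) = 2/1.041325 = 1.92063.
ρ_SOR = ω* − 1 = 1.92063 − 1 = 0.92063.

ρ_SOR = 0.92063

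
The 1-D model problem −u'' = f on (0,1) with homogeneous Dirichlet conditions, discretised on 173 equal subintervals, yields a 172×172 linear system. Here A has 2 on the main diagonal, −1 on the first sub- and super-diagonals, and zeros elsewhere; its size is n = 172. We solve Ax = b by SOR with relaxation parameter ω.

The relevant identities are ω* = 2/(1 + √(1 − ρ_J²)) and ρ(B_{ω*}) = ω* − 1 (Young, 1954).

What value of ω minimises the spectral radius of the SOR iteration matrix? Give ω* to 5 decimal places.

ω* = 1.96433

With n=172, ρ(Jacobi) = cos(π/173) = 0.99984.
1 − cos²(π/173) = sin²(π/173) ⇒ √(1−ρ_J²) = sin(π/173) = 0.018158.
Young: ω* = 2/(1+√(1−ρ_J²)) = 2/(1+0.018158) = 2/1.018158 = 1.96433.
and ρ(B_{ω*}) = 1.96433 − 1 = 0.96433.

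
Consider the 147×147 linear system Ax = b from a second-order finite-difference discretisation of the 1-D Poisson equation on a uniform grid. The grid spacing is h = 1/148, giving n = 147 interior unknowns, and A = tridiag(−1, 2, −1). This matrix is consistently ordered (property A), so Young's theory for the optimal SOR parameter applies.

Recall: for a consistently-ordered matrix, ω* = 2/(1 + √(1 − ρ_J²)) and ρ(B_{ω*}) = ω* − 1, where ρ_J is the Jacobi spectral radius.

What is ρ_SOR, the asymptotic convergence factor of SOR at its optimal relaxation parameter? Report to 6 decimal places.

ρ_SOR = 0.958432

½·tridiag(1,0,1) at n=147: λ_k = cos(kπ/148); max |λ| at k=1 ⇒ ρ_J = cos(π/148) ≈ 0.999775.
√(1−ρ_J²) simplifies to sin(π/148) = 0.0212254.
Young: ω* = 2/(1+√(1−ρ_J²)) = 2/(1+0.0212254) = 2/1.0212254 = 1.958432.
[ρ_SOR] ω* − 1 = 0.958432.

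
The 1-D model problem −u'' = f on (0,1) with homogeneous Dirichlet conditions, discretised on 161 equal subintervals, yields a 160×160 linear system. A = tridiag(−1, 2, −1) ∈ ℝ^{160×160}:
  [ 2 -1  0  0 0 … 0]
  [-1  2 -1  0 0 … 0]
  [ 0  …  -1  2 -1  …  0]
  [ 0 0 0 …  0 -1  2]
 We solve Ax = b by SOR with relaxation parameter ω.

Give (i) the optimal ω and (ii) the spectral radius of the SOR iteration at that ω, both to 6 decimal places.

ω* = 1.961723, ρ_SOR = 0.961723

ρ_J = max_k |cos(kπ/161)| = cos(π/161) = 0.999810
√(1 − cos²(π/161)) = sin(π/161) ≈ 0.0195118.
ω* = 2/(1+0.0195118) = 1.961723
At ω = 1.961723 every |λ(B_ω)| = ω−1, so ρ_SOR = 0.961723.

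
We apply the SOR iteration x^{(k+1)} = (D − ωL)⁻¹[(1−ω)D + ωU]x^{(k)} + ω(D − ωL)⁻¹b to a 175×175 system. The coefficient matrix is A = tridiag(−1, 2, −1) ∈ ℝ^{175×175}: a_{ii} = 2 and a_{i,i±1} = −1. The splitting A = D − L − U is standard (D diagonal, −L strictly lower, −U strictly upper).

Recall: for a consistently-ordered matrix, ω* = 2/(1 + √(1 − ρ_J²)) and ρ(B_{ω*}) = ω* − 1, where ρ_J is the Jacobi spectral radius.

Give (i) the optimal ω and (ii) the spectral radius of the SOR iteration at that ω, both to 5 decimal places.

ω* = 1.96493, ρ_SOR = 0.96493

[ρ_J] n=175: ρ(B_J) = cos(π/(n+1)) = cos(π/176) = 0.99984.
1 − cos²(π/176) = sin²(π/176) ⇒ √(1−ρ_J²) = sin(π/176) = 0.017849.
So ω* = 2/1.017849 = 1.96493 (Young).
ρ_SOR = ω* − 1 = 1.96493 − 1 = 0.96493.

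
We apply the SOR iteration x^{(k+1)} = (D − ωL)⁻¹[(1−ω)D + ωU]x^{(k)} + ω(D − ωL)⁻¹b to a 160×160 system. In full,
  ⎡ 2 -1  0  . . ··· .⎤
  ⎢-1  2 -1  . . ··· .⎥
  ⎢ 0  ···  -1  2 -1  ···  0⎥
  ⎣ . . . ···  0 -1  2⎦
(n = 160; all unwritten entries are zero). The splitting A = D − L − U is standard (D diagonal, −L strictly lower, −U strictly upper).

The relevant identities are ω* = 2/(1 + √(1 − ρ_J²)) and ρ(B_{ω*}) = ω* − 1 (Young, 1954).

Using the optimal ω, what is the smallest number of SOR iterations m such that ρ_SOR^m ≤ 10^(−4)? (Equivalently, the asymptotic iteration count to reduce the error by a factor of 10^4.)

m = 236

[ρ_J] n=160: ρ(B_J) = cos(π/(n+1)) = cos(π/161) = 0.9998096.
root = sin(π/161) = 0.0195118  (since 1−cos² = sin²).
ω* = 2/(1 + 0.0195118) = 2/1.0195118 = 1.9617232.
and ρ(B_{ω*}) = 1.9617232 − 1 = 0.9617232.
ρ_SOR^m ≤ 10^(−4) ⇔ m ≥ 4·ln10/(−ln 0.9617232) = 9.21034/0.0390286 = 235.990; m = ⌈235.990⌉ = 236.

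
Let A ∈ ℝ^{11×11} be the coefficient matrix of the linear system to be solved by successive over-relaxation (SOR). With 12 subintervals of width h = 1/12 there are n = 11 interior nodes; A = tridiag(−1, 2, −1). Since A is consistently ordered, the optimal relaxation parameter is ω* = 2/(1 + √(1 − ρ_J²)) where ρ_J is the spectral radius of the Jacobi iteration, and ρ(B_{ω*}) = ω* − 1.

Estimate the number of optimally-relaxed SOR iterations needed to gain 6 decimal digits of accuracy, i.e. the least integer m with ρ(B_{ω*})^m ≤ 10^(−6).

B_J for the 11×11 system has eigenvalues cos(kπ/12); ρ_J = cos(π/12) = 0.9659258.
root = sin(π/12) = 0.2588190  (since 1−cos² = sin²).
[ω*] 2 ÷ (1 + 0.2588190) = 2 ÷ 1.2588190 = 1.5887908.
ρ_SOR = ω* − 1 = 1.5887908 − 1 = 0.5887908.
For 6 digits: m = 6·ln10 / (−ln 0.5887908) = 13.8155/0.529684 = 26.083; round up → m = 27.

m = 27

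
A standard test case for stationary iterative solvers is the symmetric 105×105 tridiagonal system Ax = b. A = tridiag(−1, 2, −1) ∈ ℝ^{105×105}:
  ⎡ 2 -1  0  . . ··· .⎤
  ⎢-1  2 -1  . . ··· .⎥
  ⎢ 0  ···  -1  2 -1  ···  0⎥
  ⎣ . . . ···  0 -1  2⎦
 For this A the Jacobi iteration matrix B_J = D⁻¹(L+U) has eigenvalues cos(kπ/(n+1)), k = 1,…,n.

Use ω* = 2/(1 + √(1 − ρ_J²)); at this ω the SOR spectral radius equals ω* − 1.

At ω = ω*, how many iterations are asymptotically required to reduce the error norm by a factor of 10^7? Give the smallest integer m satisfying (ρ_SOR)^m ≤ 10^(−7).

m = 272

[ρ_J] n=105: ρ(B_J) = cos(π/(n+1)) = cos(π/106) = 0.9995608.
root = sin(π/106) = 0.0296333  (since 1−cos² = sin²).
ω* = 2/(1 + 0.0296333) = 2/1.0296333 = 1.9424391.
ρ_SOR = ω* − 1 ≈ 0.9424391.
(0.9424391)^m ≤ 10^{−7}  ⇒  m·ln(0.9424391) ≤ −7·ln10  ⇒  m ≥ 271.879  ⇒  m = 272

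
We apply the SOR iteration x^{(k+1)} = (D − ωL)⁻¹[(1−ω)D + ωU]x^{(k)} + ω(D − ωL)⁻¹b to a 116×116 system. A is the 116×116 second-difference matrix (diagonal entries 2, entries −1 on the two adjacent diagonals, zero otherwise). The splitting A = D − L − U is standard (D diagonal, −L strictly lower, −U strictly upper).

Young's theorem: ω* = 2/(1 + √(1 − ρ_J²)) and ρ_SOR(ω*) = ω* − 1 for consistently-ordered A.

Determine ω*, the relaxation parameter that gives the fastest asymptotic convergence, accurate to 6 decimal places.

ω* = 1.947708

[ρ_J] n=116: ρ(B_J) = cos(π/(n+1)) = cos(π/117) = 0.999640.
√(1−ρ_J²) = |sin(π/117)| = 0.0268480
So ω* = 2/1.0268480 = 1.947708 (Young).
Hence ρ(B_{ω*}) = 1.947708 − 1 = 0.947708.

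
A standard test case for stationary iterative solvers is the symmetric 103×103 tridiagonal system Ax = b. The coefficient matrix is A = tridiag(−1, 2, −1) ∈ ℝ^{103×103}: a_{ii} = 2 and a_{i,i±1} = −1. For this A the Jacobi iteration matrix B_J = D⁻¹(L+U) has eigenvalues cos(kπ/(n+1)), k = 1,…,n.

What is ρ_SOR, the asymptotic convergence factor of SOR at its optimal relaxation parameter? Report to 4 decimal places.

[ρ_J] n=103: ρ(B_J) = cos(π/(n+1)) = cos(π/104) = 0.9995.
√(1−ρ_J²) simplifies to sin(π/104) = 0.03020.
ω* = 2 / (1 + 0.03020) = 2 / 1.03020 ≈ 1.9414.
and ρ(B_{ω*}) = 1.9414 − 1 = 0.9414.

ρ_SOR = 0.9414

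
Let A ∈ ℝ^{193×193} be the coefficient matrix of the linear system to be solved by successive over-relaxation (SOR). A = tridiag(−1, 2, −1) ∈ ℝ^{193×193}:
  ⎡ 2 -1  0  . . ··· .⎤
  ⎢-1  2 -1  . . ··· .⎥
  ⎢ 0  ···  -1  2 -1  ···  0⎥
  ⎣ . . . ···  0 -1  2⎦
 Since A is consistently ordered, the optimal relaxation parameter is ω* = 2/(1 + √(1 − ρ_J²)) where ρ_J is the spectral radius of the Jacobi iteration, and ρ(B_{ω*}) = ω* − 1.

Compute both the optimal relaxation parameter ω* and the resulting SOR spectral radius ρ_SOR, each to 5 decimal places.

n=193: λ(B_J) = 1 − λ(A)/2 = cos(kπ/194); k=1 gives ρ_J = 0.99987.
√(1−ρ_J²) = |sin(π/194)| = 0.016193
So ω* = 2/1.016193 = 1.96813 (Young).
At ω = 1.96813 every |λ(B_ω)| = ω−1, so ρ_SOR = 0.96813.

ω* = 1.96813, ρ_SOR = 0.96813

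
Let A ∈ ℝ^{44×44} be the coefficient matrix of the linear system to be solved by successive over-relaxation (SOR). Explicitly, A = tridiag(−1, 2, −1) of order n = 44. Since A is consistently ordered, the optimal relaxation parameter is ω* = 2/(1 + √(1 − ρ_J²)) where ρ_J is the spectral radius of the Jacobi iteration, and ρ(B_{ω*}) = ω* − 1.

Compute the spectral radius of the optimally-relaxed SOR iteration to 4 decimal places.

½·tridiag(1,0,1) at n=44: λ_k = cos(kπ/45); max |λ| at k=1 ⇒ ρ_J = cos(π/45) ≈ 0.9976.
√(1−ρ_J²) simplifies to sin(π/45) = 0.06976.
[ω*] 2 ÷ (1 + 0.06976) = 2 ÷ 1.06976 = 1.8696.
ρ(B_{ω*}) = ω*−1 = 0.8696

ρ_SOR = 0.8696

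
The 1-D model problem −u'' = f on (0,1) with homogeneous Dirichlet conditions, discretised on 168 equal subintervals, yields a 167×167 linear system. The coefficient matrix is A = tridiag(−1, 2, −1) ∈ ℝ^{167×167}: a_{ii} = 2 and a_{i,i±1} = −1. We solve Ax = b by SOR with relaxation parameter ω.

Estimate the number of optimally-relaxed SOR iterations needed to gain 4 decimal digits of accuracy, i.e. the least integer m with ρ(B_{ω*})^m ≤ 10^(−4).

m = 247

ρ_J = max_k |cos(kπ/168)| = cos(π/168) = 0.9998252
root = sin(π/168) = 0.0186989  (since 1−cos² = sin²).
[ω*] 2 ÷ (1 + 0.0186989) = 2 ÷ 1.0186989 = 1.9632887.
ρ(B_{ω*}) = ω*−1 = 0.9632887
(0.9632887)^m ≤ 10^{−4}  ⇒  m·ln(0.9632887) ≤ −4·ln10  ⇒  m ≥ 246.252  ⇒  m = 247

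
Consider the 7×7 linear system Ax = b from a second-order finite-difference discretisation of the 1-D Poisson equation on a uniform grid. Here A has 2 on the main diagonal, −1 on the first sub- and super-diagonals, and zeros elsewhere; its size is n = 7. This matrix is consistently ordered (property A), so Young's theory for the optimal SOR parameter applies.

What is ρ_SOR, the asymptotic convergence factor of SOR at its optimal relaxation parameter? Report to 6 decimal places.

ρ_SOR = 0.446463

[ρ_J] n=7: ρ(B_J) = cos(π/(n+1)) = cos(π/8) = 0.923880.
√(1−ρ_J²) = |sin(π/8)| = 0.3826834
[ω*] 2 ÷ (1 + 0.3826834) = 2 ÷ 1.3826834 = 1.446463.
At ω = 1.446463 every |λ(B_ω)| = ω−1, so ρ_SOR = 0.446463.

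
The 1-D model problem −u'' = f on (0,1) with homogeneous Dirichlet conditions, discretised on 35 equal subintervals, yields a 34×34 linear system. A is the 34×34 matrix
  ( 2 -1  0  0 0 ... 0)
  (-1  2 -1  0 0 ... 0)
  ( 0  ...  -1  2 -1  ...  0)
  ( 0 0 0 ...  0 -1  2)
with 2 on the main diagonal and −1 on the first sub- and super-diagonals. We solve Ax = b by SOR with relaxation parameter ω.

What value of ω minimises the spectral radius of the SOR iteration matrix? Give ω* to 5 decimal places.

ρ_J = max_k |cos(kπ/35)| = cos(π/35) = 0.99597
1 − cos²(π/35) = sin²(π/35) ⇒ √(1−ρ_J²) = sin(π/35) = 0.089639.
Then 2/(1+√(1−ρ_J²)) = 2/(1+0.089639); ω* = 2/1.089639 = 1.83547.
Hence ρ(B_{ω*}) = 1.83547 − 1 = 0.83547.

ω* = 1.83547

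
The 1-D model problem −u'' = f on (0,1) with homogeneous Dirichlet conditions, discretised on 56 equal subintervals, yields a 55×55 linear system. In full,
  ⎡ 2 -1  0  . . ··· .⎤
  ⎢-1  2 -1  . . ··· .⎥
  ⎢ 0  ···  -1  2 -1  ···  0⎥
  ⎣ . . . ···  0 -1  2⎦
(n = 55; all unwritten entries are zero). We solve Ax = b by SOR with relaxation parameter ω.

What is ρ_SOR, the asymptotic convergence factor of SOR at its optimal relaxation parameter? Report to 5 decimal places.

ρ_J = max_k |cos(kπ/56)| = cos(π/56) = 0.99843
root = sin(π/56) = 0.056070  (since 1−cos² = sin²).
ω* = 2 / (1 + 0.056070) = 2 / 1.056070 ≈ 1.89381.
[ρ_SOR] ω* − 1 = 0.89381.

ρ_SOR = 0.89381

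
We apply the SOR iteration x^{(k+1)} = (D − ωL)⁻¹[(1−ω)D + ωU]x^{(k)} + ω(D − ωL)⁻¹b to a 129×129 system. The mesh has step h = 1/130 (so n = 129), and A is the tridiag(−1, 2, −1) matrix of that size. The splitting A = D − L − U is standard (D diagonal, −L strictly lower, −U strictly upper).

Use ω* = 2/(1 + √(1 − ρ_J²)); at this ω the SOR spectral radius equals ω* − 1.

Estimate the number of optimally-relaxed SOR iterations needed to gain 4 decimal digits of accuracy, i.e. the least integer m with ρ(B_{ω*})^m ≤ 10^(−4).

m = 191

½·tridiag(1,0,1) at n=129: λ_k = cos(kπ/130); max |λ| at k=1 ⇒ ρ_J = cos(π/130) ≈ 0.9997080.
root = sin(π/130) = 0.0241637  (since 1−cos² = sin²).
ω* = 2/(1+0.0241637) = 1.9528128
[ρ_SOR] ω* − 1 = 0.9528128.
m ≥ 4·ln10 / (−ln 0.9528128) = 190.545; smallest integer m = 191.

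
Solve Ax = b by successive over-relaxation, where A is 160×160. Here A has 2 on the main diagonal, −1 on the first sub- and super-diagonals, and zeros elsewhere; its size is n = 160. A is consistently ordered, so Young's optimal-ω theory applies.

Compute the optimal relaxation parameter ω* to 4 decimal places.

ω* = 1.9617

ρ_J = max_k |cos(kπ/161)| = cos(π/161) = 0.9998
√(1−ρ_J²) = |sin(π/161)| = 0.01951
ω* = 2 / (1 + 0.01951) = 2 / 1.01951 ≈ 1.9617.
ρ(B_{ω*}) = ω*−1 = 0.9617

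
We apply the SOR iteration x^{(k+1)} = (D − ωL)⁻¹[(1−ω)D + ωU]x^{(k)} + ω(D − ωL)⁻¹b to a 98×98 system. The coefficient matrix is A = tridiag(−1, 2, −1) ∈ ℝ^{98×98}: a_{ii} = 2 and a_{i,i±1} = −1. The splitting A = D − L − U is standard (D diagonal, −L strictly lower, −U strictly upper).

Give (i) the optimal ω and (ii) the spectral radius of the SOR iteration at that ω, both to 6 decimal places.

ω* = 1.938496, ρ_SOR = 0.938496

n=98: λ(B_J) = 1 − λ(A)/2 = cos(kπ/99); k=1 gives ρ_J = 0.999497.
root = sin(π/99) = 0.0317279  (since 1−cos² = sin²).
ω* = 2/(1+0.0317279) = 1.938496
and ρ(B_{ω*}) = 1.938496 − 1 = 0.938496.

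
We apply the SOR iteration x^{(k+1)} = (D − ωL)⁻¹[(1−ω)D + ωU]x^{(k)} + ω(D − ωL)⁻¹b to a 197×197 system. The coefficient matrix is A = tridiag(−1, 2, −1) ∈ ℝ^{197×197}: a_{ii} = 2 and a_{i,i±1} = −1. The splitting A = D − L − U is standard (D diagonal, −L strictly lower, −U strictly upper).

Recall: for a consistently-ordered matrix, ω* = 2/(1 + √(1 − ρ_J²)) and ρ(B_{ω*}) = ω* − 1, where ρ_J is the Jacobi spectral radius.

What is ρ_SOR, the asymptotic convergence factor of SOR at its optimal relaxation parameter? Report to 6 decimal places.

ρ_SOR = 0.968764

spectrum of D⁻¹(L+U) = {cos(kπ/198) : 1≤k≤197}; ρ_J = cos(π/198) = 0.999874.
1 − cos²(π/198) = sin²(π/198) ⇒ √(1−ρ_J²) = sin(π/198) = 0.0158660.
Young: ω* = 2/(1+√(1−ρ_J²)) = 2/(1+0.0158660) = 2/1.0158660 = 1.968764.
ρ_SOR = ω* − 1 = 1.968764 − 1 = 0.968764.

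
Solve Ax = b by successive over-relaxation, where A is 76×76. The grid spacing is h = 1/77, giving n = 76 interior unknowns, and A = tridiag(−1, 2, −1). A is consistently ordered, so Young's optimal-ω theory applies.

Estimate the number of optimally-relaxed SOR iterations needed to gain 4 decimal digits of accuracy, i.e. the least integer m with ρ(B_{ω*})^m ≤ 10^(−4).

½·tridiag(1,0,1) at n=76: λ_k = cos(kπ/77); max |λ| at k=1 ⇒ ρ_J = cos(π/77) ≈ 0.9991678.
1 − cos²(π/77) = sin²(π/77) ⇒ √(1−ρ_J²) = sin(π/77) = 0.0407886.
ω* = 2/(1+0.0407886) = 1.9216198
ρ_SOR = ω* − 1 ≈ 0.9216198.
(0.9216198)^m ≤ 10^{−4}  ⇒  m·ln(0.9216198) ≤ −4·ln10  ⇒  m ≥ 112.841  ⇒  m = 113

m = 113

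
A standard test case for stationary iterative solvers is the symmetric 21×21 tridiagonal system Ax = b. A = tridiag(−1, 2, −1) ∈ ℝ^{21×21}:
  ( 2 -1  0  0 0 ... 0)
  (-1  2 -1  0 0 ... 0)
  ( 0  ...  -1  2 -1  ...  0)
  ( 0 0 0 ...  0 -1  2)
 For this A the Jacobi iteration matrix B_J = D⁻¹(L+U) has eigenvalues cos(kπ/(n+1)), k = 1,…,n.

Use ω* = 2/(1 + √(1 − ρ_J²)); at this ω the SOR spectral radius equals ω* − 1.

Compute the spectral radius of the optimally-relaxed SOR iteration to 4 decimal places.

With n=21, ρ(Jacobi) = cos(π/22) = 0.9898.
√(1−ρ_J²) = |sin(π/22)| = 0.14231
ω* = 2/(1+0.14231) = 1.7508
ρ(B_{ω*}) = ω*−1 = 0.7508

ρ_SOR = 0.7508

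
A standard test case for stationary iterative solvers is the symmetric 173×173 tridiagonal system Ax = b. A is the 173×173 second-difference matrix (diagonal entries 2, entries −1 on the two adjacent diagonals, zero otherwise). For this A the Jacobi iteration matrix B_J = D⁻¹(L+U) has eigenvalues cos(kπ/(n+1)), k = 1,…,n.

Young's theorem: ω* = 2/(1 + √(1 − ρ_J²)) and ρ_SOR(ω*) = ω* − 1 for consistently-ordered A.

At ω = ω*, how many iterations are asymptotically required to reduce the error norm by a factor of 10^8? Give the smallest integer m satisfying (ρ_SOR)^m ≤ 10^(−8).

m = 511

[ρ_J] n=173: ρ(B_J) = cos(π/(n+1)) = cos(π/174) = 0.9998370.
√(1−ρ_J²) simplifies to sin(π/174) = 0.0180541.
Then 2/(1+√(1−ρ_J²)) = 2/(1+0.0180541); ω* = 2/1.0180541 = 1.9645321.
and ρ(B_{ω*}) = 1.9645321 − 1 = 0.9645321.
ρ_SOR^m ≤ 10^(−8) ⇔ m ≥ 8·ln10/(−ln 0.9645321) = 18.4207/0.0361122 = 510.096; m = ⌈510.096⌉ = 511.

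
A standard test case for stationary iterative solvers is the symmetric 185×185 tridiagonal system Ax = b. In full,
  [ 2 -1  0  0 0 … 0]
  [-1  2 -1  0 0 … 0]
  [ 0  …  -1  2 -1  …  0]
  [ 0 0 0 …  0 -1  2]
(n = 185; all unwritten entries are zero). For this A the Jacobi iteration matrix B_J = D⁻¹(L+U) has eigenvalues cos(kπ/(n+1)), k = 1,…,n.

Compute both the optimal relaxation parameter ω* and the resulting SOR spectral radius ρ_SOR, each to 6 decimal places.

ω* = 1.966782, ρ_SOR = 0.966782

½·tridiag(1,0,1) at n=185: λ_k = cos(kπ/186); max |λ| at k=1 ⇒ ρ_J = cos(π/186) ≈ 0.999857.
√(1−ρ_J²) simplifies to sin(π/186) = 0.0168895.
ω* = 2/(1+0.0168895) = 1.966782
[ρ_SOR] ω* − 1 = 0.966782.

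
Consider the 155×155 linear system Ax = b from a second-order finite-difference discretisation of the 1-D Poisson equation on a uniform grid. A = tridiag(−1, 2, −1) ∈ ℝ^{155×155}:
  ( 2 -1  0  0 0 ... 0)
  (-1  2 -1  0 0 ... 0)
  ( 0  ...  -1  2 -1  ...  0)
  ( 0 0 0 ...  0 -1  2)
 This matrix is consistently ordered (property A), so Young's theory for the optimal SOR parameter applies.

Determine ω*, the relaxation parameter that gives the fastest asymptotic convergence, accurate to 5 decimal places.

ω* = 1.96052

½·tridiag(1,0,1) at n=155: λ_k = cos(kπ/156); max |λ| at k=1 ⇒ ρ_J = cos(π/156) ≈ 0.99980.
1 − cos²(π/156) = sin²(π/156) ⇒ √(1−ρ_J²) = sin(π/156) = 0.020137.
ω* = 2 / (1 + 0.020137) = 2 / 1.020137 ≈ 1.96052.
ρ_SOR = ω* − 1 ≈ 0.96052.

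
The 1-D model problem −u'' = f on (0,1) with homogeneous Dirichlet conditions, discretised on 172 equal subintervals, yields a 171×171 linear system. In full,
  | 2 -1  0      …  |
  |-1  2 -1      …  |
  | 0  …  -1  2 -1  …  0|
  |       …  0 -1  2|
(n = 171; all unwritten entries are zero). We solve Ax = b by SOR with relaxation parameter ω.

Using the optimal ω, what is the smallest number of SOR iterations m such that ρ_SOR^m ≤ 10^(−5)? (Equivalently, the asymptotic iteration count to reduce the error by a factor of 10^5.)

m = 316

n=171: λ(B_J) = 1 − λ(A)/2 = cos(kπ/172); k=1 gives ρ_J = 0.9998332.
root = sin(π/172) = 0.0182641  (since 1−cos² = sin²).
Then 2/(1+√(1−ρ_J²)) = 2/(1+0.0182641); ω* = 2/1.0182641 = 1.9641270.
At ω = 1.9641270 every |λ(B_ω)| = ω−1, so ρ_SOR = 0.9641270.
Need (0.9641270)^m ≤ 10^(−5): m ≥ 5·ln10/|ln 0.9641270| = 11.5129/0.0365323 = 315.143 ⇒ m = 316.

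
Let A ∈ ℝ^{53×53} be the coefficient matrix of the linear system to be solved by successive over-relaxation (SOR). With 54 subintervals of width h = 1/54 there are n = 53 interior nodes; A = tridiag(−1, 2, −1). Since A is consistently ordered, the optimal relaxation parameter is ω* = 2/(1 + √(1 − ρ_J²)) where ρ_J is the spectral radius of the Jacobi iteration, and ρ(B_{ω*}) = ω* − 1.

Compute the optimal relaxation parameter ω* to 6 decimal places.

With n=53, ρ(Jacobi) = cos(π/54) = 0.998308.
√(1−ρ_J²) = |sin(π/54)| = 0.0581448
ω* = 2/(1+0.0581448) = 1.890100
and ρ(B_{ω*}) = 1.890100 − 1 = 0.890100.

ω* = 1.890100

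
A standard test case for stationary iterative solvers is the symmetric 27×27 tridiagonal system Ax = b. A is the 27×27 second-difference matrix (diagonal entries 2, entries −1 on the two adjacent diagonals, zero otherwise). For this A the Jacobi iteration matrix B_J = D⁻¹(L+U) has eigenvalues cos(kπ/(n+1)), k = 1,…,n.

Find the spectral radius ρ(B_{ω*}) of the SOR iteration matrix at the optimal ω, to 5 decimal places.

½·tridiag(1,0,1) at n=27: λ_k = cos(kπ/28); max |λ| at k=1 ⇒ ρ_J = cos(π/28) ≈ 0.99371.
root = sin(π/28) = 0.111964  (since 1−cos² = sin²).
ω* = 2/(1 + 0.111964) = 2/1.111964 = 1.79862.
ρ(B_{ω*}) = ω*−1 = 0.79862

ρ_SOR = 0.79862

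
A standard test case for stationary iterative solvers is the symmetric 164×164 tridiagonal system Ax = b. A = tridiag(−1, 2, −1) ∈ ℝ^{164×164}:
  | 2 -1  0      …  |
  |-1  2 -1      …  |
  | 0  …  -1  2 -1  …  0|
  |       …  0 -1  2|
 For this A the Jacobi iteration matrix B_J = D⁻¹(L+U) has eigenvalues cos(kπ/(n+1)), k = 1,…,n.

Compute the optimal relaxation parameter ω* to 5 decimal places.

ω* = 1.96263

ρ_J = max_k |cos(kπ/165)| = cos(π/165) = 0.99982
root = sin(π/165) = 0.019039  (since 1−cos² = sin²).
ω* = 2 / (1 + 0.019039) = 2 / 1.019039 ≈ 1.96263.
[ρ_SOR] ω* − 1 = 0.96263.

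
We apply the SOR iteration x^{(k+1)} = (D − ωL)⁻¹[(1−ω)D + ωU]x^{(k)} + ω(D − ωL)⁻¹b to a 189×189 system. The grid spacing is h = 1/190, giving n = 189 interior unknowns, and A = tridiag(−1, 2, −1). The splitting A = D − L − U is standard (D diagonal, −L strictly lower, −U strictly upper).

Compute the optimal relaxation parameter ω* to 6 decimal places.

ω* = 1.967470

[ρ_J] n=189: ρ(B_J) = cos(π/(n+1)) = cos(π/190) = 0.999863.
√(1−ρ_J²) simplifies to sin(π/190) = 0.0165339.
ω* = 2/(1 + 0.0165339) = 2/1.0165339 = 1.967470.
Hence ρ(B_{ω*}) = 1.967470 − 1 = 0.967470.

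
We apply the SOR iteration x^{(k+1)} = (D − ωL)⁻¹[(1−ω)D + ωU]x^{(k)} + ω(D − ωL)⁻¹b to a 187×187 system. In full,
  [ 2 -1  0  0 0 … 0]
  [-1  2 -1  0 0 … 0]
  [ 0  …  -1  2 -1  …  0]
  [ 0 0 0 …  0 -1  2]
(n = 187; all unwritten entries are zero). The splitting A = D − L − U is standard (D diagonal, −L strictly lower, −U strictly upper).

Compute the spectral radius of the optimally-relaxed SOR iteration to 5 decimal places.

ρ_SOR = 0.96713

½·tridiag(1,0,1) at n=187: λ_k = cos(kπ/188); max |λ| at k=1 ⇒ ρ_J = cos(π/188) ≈ 0.99986.
√(1 − cos²(π/188)) = sin(π/188) ≈ 0.016710.
[ω*] 2 ÷ (1 + 0.016710) = 2 ÷ 1.016710 = 1.96713.
ρ_SOR = ω* − 1 ≈ 0.96713.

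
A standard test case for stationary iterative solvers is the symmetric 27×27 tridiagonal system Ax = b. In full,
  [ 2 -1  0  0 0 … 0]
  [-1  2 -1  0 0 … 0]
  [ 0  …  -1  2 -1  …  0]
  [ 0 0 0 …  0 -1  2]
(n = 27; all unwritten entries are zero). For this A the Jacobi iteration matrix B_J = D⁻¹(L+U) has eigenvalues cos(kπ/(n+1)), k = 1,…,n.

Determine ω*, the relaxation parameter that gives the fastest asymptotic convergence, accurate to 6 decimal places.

ω* = 1.798619

n=27: λ(B_J) = 1 − λ(A)/2 = cos(kπ/28); k=1 gives ρ_J = 0.993712.
1 − cos²(π/28) = sin²(π/28) ⇒ √(1−ρ_J²) = sin(π/28) = 0.1119645.
ω* = 2 / (1 + 0.1119645) = 2 / 1.1119645 ≈ 1.798619.
and ρ(B_{ω*}) = 1.798619 − 1 = 0.798619.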